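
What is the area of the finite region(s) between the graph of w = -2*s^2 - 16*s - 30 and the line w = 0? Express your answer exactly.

8/3

The curve meets the s-axis where -2*s^2 - 16*s - 30 = 0, i.e. -2*(s + 3)*(s + 5) = 0, at s = -5, -3.
On [-5, -3] the curve lies above the axis; ∫[-5,-3] (-2*s^2 - 16*s - 30) ds = 8/3, giving area 8/3.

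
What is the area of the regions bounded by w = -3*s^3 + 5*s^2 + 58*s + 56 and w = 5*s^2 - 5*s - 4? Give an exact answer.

Set the curves equal: -3*s^3 + 5*s^2 + 58*s + 56 = 5*s^2 - 5*s - 4, so -3*s^3 + 63*s + 60 = 0, which factors as -3*(s - 5)*(s + 1)*(s + 4) = 0. The curves meet at s = -4, -1, 5.
On [-4, -1], w = 5*s^2 - 5*s - 4 is on top; that piece has area ∫[-4,-1] (-(-3*s^3 + 63*s + 60)) ds = 405/4.
On [-1, 5], w = -3*s^3 + 5*s^2 + 58*s + 56 is on top; that piece has area ∫[-1,5] (-3*s^3 + 63*s + 60) ds = 648.
Total enclosed area = 405/4 + 648 = 2997/4.

2997/4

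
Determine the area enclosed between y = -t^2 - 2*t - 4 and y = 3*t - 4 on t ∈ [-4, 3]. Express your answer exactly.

The difference (-t^2 - 2*t - 4) - (3*t - 4) = -t^2 - 5*t changes sign at t = 0 inside [-4, 3], so split the integral there.
∫[-4,0] (-t^2 - 5*t) dt = 56/3.
∫[0,3] (-t^2 - 5*t) dt = -63/2; the area of that piece is 63/2.
Total area = 56/3 + 63/2 = 301/6.

301/6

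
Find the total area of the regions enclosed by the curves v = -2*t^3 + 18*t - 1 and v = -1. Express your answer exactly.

81

Set the curves equal: -2*t^3 + 18*t - 1 = -1, so -2*t^3 + 18*t = 0, which factors as -2*t*(t - 3)*(t + 3) = 0. The curves meet at t = -3, 0, 3.
On [-3, 0], v = -1 is on top; that piece has area ∫[-3,0] (-(-2*t^3 + 18*t)) dt = 81/2.
On [0, 3], v = -2*t^3 + 18*t - 1 is on top; that piece has area ∫[0,3] (-2*t^3 + 18*t) dt = 81/2.
Total enclosed area = 81/2 + 81/2 = 81.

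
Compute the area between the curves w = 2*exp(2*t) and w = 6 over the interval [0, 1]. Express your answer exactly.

-11 + 6*log(3) + exp(2)

The difference (2*exp(2*t)) - (6) = 2*exp(2*t) - 6 changes sign at t = log(3)/2 inside [0, 1], so split the integral there.
∫[0,log(3)/2] (2*exp(2*t) - 6) dt = 2 - log(27); the area of that piece is -2 + log(27).
∫[log(3)/2,1] (2*exp(2*t) - 6) dt = -9 + 3*log(3) + exp(2).
Total area = (-2 + log(27)) + (-9 + 3*log(3) + exp(2)) = -11 + 6*log(3) + exp(2).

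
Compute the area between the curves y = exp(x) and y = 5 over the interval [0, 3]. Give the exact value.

-24 + 10*log(5) + exp(3)

The difference (exp(x)) - (5) = exp(x) - 5 changes sign at x = log(5) inside [0, 3], so split the integral there.
∫[0,log(5)] (exp(x) - 5) dx = 4 - log(3125); the area of that piece is -4 + log(3125).
∫[log(5),3] (exp(x) - 5) dx = -20 + 5*log(5) + exp(3).
Total area = (-4 + log(3125)) + (-20 + 5*log(5) + exp(3)) = -24 + 10*log(5) + exp(3).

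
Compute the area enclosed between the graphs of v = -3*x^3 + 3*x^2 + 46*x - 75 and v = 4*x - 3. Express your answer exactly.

Set the curves equal: -3*x^3 + 3*x^2 + 46*x - 75 = 4*x - 3, so -3*x^3 + 3*x^2 + 42*x - 72 = 0, which factors as -3*(x - 3)*(x - 2)*(x + 4) = 0. The curves meet at x = -4, 2, 3.
On [-4, 2], v = 4*x - 3 is on top; that piece has area ∫[-4,2] (-(-3*x^3 + 3*x^2 + 42*x - 72)) dx = 432.
On [2, 3], v = -3*x^3 + 3*x^2 + 46*x - 75 is on top; that piece has area ∫[2,3] (-3*x^3 + 3*x^2 + 42*x - 72) dx = 13/4.
Total enclosed area = 432 + 13/4 = 1741/4.

1741/4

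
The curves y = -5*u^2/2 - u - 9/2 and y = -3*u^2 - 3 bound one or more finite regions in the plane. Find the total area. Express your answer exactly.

Set the curves equal: -5*u^2/2 - u - 9/2 = -3*u^2 - 3, so u^2/2 - u - 3/2 = 0, which factors as (u - 3)*(u + 1)/2 = 0. The curves meet at u = -1, 3.
On [-1, 3], y = -3*u^2 - 3 is on top; that piece has area ∫[-1,3] (-(u^2/2 - u - 3/2)) du = 16/3.

16/3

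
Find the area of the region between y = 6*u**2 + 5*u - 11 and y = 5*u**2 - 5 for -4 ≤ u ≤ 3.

125/2

The difference (6*u**2 + 5*u - 11) - (5*u**2 - 5) = u**2 + 5*u - 6 changes sign at u = 1 inside [-4, 3], so split the integral there.
∫[-4,1] (u**2 + 5*u - 6) du = -275/6; the area of that piece is 275/6.
∫[1,3] (u**2 + 5*u - 6) du = 50/3.
Total area = 275/6 + 50/3 = 125/2.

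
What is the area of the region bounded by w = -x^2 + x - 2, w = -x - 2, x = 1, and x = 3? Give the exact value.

The difference (-x^2 + x - 2) - (-x - 2) = -x^2 + 2*x changes sign at x = 2 inside [1, 3], so split the integral there.
∫[1,2] (-x^2 + 2*x) dx = 2/3.
∫[2,3] (-x^2 + 2*x) dx = -4/3; the area of that piece is 4/3.
Total area = 2/3 + 4/3 = 2.

2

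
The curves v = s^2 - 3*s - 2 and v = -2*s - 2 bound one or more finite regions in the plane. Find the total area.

Set the curves equal: s^2 - 3*s - 2 = -2*s - 2, so s^2 - s = 0, which factors as s*(s - 1) = 0. The curves meet at s = 0, 1.
On [0, 1], v = -2*s - 2 is on top; that piece has area ∫[0,1] (-(s^2 - s)) ds = 1/6.

1/6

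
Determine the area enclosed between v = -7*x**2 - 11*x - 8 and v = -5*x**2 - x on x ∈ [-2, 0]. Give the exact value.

The difference (-7*x**2 - 11*x - 8) - (-5*x**2 - x) = -2*x**2 - 10*x - 8 changes sign at x = -1 inside [-2, 0], so split the integral there.
∫[-2,-1] (-2*x**2 - 10*x - 8) dx = 7/3.
∫[-1,0] (-2*x**2 - 10*x - 8) dx = -11/3; the area of that piece is 11/3.
Total area = 7/3 + 11/3 = 6.

6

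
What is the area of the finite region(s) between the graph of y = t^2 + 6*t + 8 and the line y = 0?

The curve meets the t-axis where t^2 + 6*t + 8 = 0, i.e. (t + 2)*(t + 4) = 0, at t = -4, -2.
On [-4, -2] the curve lies below the axis; ∫[-4,-2] (t^2 + 6*t + 8) dt = -4/3, giving area 4/3.

4/3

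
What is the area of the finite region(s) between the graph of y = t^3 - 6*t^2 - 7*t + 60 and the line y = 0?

517/2

The curve meets the t-axis where t^3 - 6*t^2 - 7*t + 60 = 0, i.e. (t - 5)*(t - 4)*(t + 3) = 0, at t = -3, 4, 5.
On [-3, 4] the curve lies above the axis; ∫[-3,4] (t^3 - 6*t^2 - 7*t + 60) dt = 1029/4, giving area 1029/4.
On [4, 5] the curve lies below the axis; ∫[4,5] (t^3 - 6*t^2 - 7*t + 60) dt = -5/4, giving area 5/4.
Total area = 1029/4 + 5/4 = 517/2.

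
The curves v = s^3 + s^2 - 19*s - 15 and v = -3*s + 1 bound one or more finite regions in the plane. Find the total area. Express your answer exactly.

Set the curves equal: s^3 + s^2 - 19*s - 15 = -3*s + 1, so s^3 + s^2 - 16*s - 16 = 0, which factors as (s - 4)*(s + 1)*(s + 4) = 0. The curves meet at s = -4, -1, 4.
On [-4, -1], v = s^3 + s^2 - 19*s - 15 is on top; that piece has area ∫[-4,-1] (s^3 + s^2 - 16*s - 16) ds = 117/4.
On [-1, 4], v = -3*s + 1 is on top; that piece has area ∫[-1,4] (-(s^3 + s^2 - 16*s - 16)) ds = 1375/12.
Total enclosed area = 117/4 + 1375/12 = 863/6.

863/6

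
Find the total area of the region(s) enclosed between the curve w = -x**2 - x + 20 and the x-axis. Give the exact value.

The curve meets the x-axis where -x**2 - x + 20 = 0, i.e. -(x - 4)*(x + 5) = 0, at x = -5, 4.
On [-5, 4] the curve lies above the axis; ∫[-5,4] (-x**2 - x + 20) dx = 243/2, giving area 243/2.

243/2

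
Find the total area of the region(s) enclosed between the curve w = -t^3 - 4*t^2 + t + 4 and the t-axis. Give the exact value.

253/12

The curve meets the t-axis where -t^3 - 4*t^2 + t + 4 = 0, i.e. -(t - 1)*(t + 1)*(t + 4) = 0, at t = -4, -1, 1.
On [-4, -1] the curve lies below the axis; ∫[-4,-1] (-t^3 - 4*t^2 + t + 4) dt = -63/4, giving area 63/4.
On [-1, 1] the curve lies above the axis; ∫[-1,1] (-t^3 - 4*t^2 + t + 4) dt = 16/3, giving area 16/3.
Total area = 63/4 + 16/3 = 253/12.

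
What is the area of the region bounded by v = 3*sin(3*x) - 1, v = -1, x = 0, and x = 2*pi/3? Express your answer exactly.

4

The difference (3*sin(3*x) - 1) - (-1) = 3*sin(3*x) changes sign at x = pi/3 inside [0, 2*pi/3], so split the integral there.
∫[0,pi/3] (3*sin(3*x)) dx = 2.
∫[pi/3,2*pi/3] (3*sin(3*x)) dx = -2; the area of that piece is 2.
Total area = 2 + 2 = 4.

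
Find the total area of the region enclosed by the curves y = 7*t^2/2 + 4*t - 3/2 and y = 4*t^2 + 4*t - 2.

Set the curves equal: 7*t^2/2 + 4*t - 3/2 = 4*t^2 + 4*t - 2, so -t^2/2 + 1/2 = 0, which factors as -(t - 1)*(t + 1)/2 = 0. The curves meet at t = -1, 1.
On [-1, 1], y = 7*t^2/2 + 4*t - 3/2 is on top; that piece has area ∫[-1,1] (-t^2/2 + 1/2) dt = 2/3.

2/3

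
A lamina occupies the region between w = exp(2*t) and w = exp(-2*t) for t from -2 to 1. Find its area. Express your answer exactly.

The difference (exp(2*t)) - (exp(-2*t)) = exp(2*t) - exp(-2*t) changes sign at t = 0 inside [-2, 1], so split the integral there.
∫[-2,0] (exp(2*t) - exp(-2*t)) dt = -exp(4)/2 - exp(-4)/2 + 1; the area of that piece is -1 + exp(-4)/2 + exp(4)/2.
∫[0,1] (exp(2*t) - exp(-2*t)) dt = -1 + exp(-2)/2 + exp(2)/2.
Total area = (-1 + exp(-4)/2 + exp(4)/2) + (-1 + exp(-2)/2 + exp(2)/2) = -2 + exp(-4)/2 + exp(-2)/2 + exp(2)/2 + exp(4)/2.

-2 + exp(-4)/2 + exp(-2)/2 + exp(2)/2 + exp(4)/2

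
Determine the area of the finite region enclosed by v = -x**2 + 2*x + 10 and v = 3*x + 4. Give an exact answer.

Set the curves equal: -x**2 + 2*x + 10 = 3*x + 4, so -x**2 - x + 6 = 0, which factors as -(x - 2)*(x + 3) = 0. The curves meet at x = -3, 2.
On [-3, 2], v = -x**2 + 2*x + 10 is on top; that piece has area ∫[-3,2] (-x**2 - x + 6) dx = 125/6.

125/6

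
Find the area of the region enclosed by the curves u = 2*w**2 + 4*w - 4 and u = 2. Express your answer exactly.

Both boundary curves give u as a function of w, so integrate with respect to w. Setting them equal: 2*w**2 + 4*w - 6 = 0, i.e. 2*(w - 1)*(w + 3) = 0, so they meet at w = -3, 1.
For w in [-3, 1], u = 2*w**2 + 4*w - 4 is on the left; area = ∫[-3,1] (-(2*w**2 + 4*w - 6)) dw = 64/3.

64/3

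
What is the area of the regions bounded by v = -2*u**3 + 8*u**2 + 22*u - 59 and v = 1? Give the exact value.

Set the curves equal: -2*u**3 + 8*u**2 + 22*u - 59 = 1, so -2*u**3 + 8*u**2 + 22*u - 60 = 0, which factors as -2*(u - 5)*(u - 2)*(u + 3) = 0. The curves meet at u = -3, 2, 5.
On [-3, 2], v = 1 is on top; that piece has area ∫[-3,2] (-(-2*u**3 + 8*u**2 + 22*u - 60)) du = 1375/6.
On [2, 5], v = -2*u**3 + 8*u**2 + 22*u - 59 is on top; that piece has area ∫[2,5] (-2*u**3 + 8*u**2 + 22*u - 60) du = 117/2.
Total enclosed area = 1375/6 + 117/2 = 863/3.

863/3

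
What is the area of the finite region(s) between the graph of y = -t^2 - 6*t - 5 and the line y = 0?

The curve meets the t-axis where -t^2 - 6*t - 5 = 0, i.e. -(t + 1)*(t + 5) = 0, at t = -5, -1.
On [-5, -1] the curve lies above the axis; ∫[-5,-1] (-t^2 - 6*t - 5) dt = 32/3, giving area 32/3.

32/3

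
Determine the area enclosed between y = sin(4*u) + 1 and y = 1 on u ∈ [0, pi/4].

On [0, pi/4], (sin(4*u) + 1) - (1) = sin(4*u) is ≥ 0 throughout, so the area is a single integral of |sin(4*u)|.
∫[0,pi/4] (sin(4*u)) du = 1/2.

1/2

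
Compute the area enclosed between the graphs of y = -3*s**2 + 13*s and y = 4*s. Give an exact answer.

27/2

Set the curves equal: -3*s**2 + 13*s = 4*s, so -3*s**2 + 9*s = 0, which factors as -3*s*(s - 3) = 0. The curves meet at s = 0, 3.
On [0, 3], y = -3*s**2 + 13*s is on top; that piece has area ∫[0,3] (-3*s**2 + 9*s) ds = 27/2.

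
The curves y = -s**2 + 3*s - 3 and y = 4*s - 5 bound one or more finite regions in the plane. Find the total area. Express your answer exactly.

9/2

Set the curves equal: -s**2 + 3*s - 3 = 4*s - 5, so -s**2 - s + 2 = 0, which factors as -(s - 1)*(s + 2) = 0. The curves meet at s = -2, 1.
On [-2, 1], y = -s**2 + 3*s - 3 is on top; that piece has area ∫[-2,1] (-s**2 - s + 2) ds = 9/2.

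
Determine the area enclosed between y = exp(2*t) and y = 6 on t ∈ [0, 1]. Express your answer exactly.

-23/2 + exp(2)/2 + 6*log(6)

The difference (exp(2*t)) - (6) = exp(2*t) - 6 changes sign at t = log(6)/2 inside [0, 1], so split the integral there.
∫[0,log(6)/2] (exp(2*t) - 6) dt = 5/2 - log(216); the area of that piece is -5/2 + log(216).
∫[log(6)/2,1] (exp(2*t) - 6) dt = -9 + exp(2)/2 + 3*log(6).
Total area = (-5/2 + log(216)) + (-9 + exp(2)/2 + 3*log(6)) = -23/2 + exp(2)/2 + 6*log(6).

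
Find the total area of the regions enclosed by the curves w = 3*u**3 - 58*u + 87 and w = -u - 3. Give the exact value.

Set the curves equal: 3*u**3 - 58*u + 87 = -u - 3, so 3*u**3 - 57*u + 90 = 0, which factors as 3*(u - 3)*(u - 2)*(u + 5) = 0. The curves meet at u = -5, 2, 3.
On [-5, 2], w = 3*u**3 - 58*u + 87 is on top; that piece has area ∫[-5,2] (3*u**3 - 57*u + 90) du = 3087/4.
On [2, 3], w = -u - 3 is on top; that piece has area ∫[2,3] (-(3*u**3 - 57*u + 90)) du = 15/4.
Total enclosed area = 3087/4 + 15/4 = 1551/2.

1551/2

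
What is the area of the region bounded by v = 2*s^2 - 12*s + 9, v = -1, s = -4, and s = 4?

The difference (2*s^2 - 12*s + 9) - (-1) = 2*s^2 - 12*s + 10 changes sign at s = 1 inside [-4, 4], so split the integral there.
∫[-4,1] (2*s^2 - 12*s + 10) ds = 550/3.
∫[1,4] (2*s^2 - 12*s + 10) ds = -18; the area of that piece is 18.
Total area = 550/3 + 18 = 604/3.

604/3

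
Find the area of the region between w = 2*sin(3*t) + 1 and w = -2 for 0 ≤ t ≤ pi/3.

4/3 + pi

On [0, pi/3], (2*sin(3*t) + 1) - (-2) = 2*sin(3*t) + 3 is ≥ 0 throughout, so the area is a single integral of |2*sin(3*t) + 3|.
∫[0,pi/3] (2*sin(3*t) + 3) dt = 4/3 + pi.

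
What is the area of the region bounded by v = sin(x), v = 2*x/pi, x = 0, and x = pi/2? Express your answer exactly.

On [0, pi/2], (sin(x)) - (2*x/pi) = -2*x/pi + sin(x) is ≥ 0 throughout, so the area is a single integral of |-2*x/pi + sin(x)|.
∫[0,pi/2] (-2*x/pi + sin(x)) dx = 1 - pi/4.

1 - pi/4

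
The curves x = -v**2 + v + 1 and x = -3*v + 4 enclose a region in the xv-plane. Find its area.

4/3

Both boundary curves give x as a function of v, so integrate with respect to v. Setting them equal: -v**2 + 4*v - 3 = 0, i.e. -(v - 3)*(v - 1) = 0, so they meet at v = 1, 3.
For v in [1, 3], x = -v**2 + v + 1 is on the right; area = ∫[1,3] (-v**2 + 4*v - 3) dv = 4/3.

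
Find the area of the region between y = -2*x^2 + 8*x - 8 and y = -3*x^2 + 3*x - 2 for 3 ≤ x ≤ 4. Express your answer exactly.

143/6

On [3, 4], (-2*x^2 + 8*x - 8) - (-3*x^2 + 3*x - 2) = x^2 + 5*x - 6 is ≥ 0 throughout, so the area is a single integral of |x^2 + 5*x - 6|.
∫[3,4] (x^2 + 5*x - 6) dx = 143/6.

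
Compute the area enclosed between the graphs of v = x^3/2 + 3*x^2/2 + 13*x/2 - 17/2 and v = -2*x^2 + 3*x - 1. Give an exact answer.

Set the curves equal: x^3/2 + 3*x^2/2 + 13*x/2 - 17/2 = -2*x^2 + 3*x - 1, so x^3/2 + 7*x^2/2 + 7*x/2 - 15/2 = 0, which factors as (x - 1)*(x + 3)*(x + 5)/2 = 0. The curves meet at x = -5, -3, 1.
On [-5, -3], v = x^3/2 + 3*x^2/2 + 13*x/2 - 17/2 is on top; that piece has area ∫[-5,-3] (x^3/2 + 7*x^2/2 + 7*x/2 - 15/2) dx = 10/3.
On [-3, 1], v = -2*x^2 + 3*x - 1 is on top; that piece has area ∫[-3,1] (-(x^3/2 + 7*x^2/2 + 7*x/2 - 15/2)) dx = 64/3.
Total enclosed area = 10/3 + 64/3 = 74/3.

74/3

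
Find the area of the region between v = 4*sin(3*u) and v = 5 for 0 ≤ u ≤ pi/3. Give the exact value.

On [0, pi/3], (4*sin(3*u)) - (5) = 4*sin(3*u) - 5 is ≤ 0 throughout, so the area is a single integral of |4*sin(3*u) - 5|.
∫[0,pi/3] (4*sin(3*u) - 5) du = 8/3 - 5*pi/3; the area of that piece is -8/3 + 5*pi/3.

-8/3 + 5*pi/3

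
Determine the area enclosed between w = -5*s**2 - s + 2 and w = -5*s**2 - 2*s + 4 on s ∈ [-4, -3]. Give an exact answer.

On [-4, -3], (-5*s**2 - s + 2) - (-5*s**2 - 2*s + 4) = s - 2 is ≤ 0 throughout, so the area is a single integral of |s - 2|.
∫[-4,-3] (s - 2) ds = -11/2; the area of that piece is 11/2.

11/2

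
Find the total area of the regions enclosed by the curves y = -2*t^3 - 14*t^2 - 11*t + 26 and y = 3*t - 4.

Set the curves equal: -2*t^3 - 14*t^2 - 11*t + 26 = 3*t - 4, so -2*t^3 - 14*t^2 - 14*t + 30 = 0, which factors as -2*(t - 1)*(t + 3)*(t + 5) = 0. The curves meet at t = -5, -3, 1.
On [-5, -3], y = 3*t - 4 is on top; that piece has area ∫[-5,-3] (-(-2*t^3 - 14*t^2 - 14*t + 30)) dt = 40/3.
On [-3, 1], y = -2*t^3 - 14*t^2 - 11*t + 26 is on top; that piece has area ∫[-3,1] (-2*t^3 - 14*t^2 - 14*t + 30) dt = 256/3.
Total enclosed area = 40/3 + 256/3 = 296/3.

296/3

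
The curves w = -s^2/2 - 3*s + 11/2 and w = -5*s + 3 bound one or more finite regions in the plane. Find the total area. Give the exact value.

18

Set the curves equal: -s^2/2 - 3*s + 11/2 = -5*s + 3, so -s^2/2 + 2*s + 5/2 = 0, which factors as -(s - 5)*(s + 1)/2 = 0. The curves meet at s = -1, 5.
On [-1, 5], w = -s^2/2 - 3*s + 11/2 is on top; that piece has area ∫[-1,5] (-s^2/2 + 2*s + 5/2) ds = 18.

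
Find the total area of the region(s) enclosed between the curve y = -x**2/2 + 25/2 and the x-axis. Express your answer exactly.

250/3

The curve meets the x-axis where -x**2/2 + 25/2 = 0, i.e. -(x - 5)*(x + 5)/2 = 0, at x = -5, 5.
On [-5, 5] the curve lies above the axis; ∫[-5,5] (-x**2/2 + 25/2) dx = 250/3, giving area 250/3.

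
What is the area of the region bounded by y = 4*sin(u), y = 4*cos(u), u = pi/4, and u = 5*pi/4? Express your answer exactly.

On [pi/4, 5*pi/4], (4*sin(u)) - (4*cos(u)) = 4*sin(u) - 4*cos(u) is ≥ 0 throughout, so the area is a single integral of |4*sin(u) - 4*cos(u)|.
∫[pi/4,5*pi/4] (4*sin(u) - 4*cos(u)) du = 8*sqrt(2).

8*sqrt(2)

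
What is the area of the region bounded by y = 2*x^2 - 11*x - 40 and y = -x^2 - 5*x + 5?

Set the curves equal: 2*x^2 - 11*x - 40 = -x^2 - 5*x + 5, so 3*x^2 - 6*x - 45 = 0, which factors as 3*(x - 5)*(x + 3) = 0. The curves meet at x = -3, 5.
On [-3, 5], y = -x^2 - 5*x + 5 is on top; that piece has area ∫[-3,5] (-(3*x^2 - 6*x - 45)) dx = 256.

256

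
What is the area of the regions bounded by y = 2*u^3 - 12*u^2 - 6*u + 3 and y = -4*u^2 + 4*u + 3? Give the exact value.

Set the curves equal: 2*u^3 - 12*u^2 - 6*u + 3 = -4*u^2 + 4*u + 3, so 2*u^3 - 8*u^2 - 10*u = 0, which factors as 2*u*(u - 5)*(u + 1) = 0. The curves meet at u = -1, 0, 5.
On [-1, 0], y = 2*u^3 - 12*u^2 - 6*u + 3 is on top; that piece has area ∫[-1,0] (2*u^3 - 8*u^2 - 10*u) du = 11/6.
On [0, 5], y = -4*u^2 + 4*u + 3 is on top; that piece has area ∫[0,5] (-(2*u^3 - 8*u^2 - 10*u)) du = 875/6.
Total enclosed area = 11/6 + 875/6 = 443/3.

443/3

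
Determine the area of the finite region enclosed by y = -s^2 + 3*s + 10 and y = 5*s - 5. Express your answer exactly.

256/3

Set the curves equal: -s^2 + 3*s + 10 = 5*s - 5, so -s^2 - 2*s + 15 = 0, which factors as -(s - 3)*(s + 5) = 0. The curves meet at s = -5, 3.
On [-5, 3], y = -s^2 + 3*s + 10 is on top; that piece has area ∫[-5,3] (-s^2 - 2*s + 15) ds = 256/3.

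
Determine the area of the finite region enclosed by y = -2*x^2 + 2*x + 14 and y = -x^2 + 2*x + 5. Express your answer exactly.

Set the curves equal: -2*x^2 + 2*x + 14 = -x^2 + 2*x + 5, so -x^2 + 9 = 0, which factors as -(x - 3)*(x + 3) = 0. The curves meet at x = -3, 3.
On [-3, 3], y = -2*x^2 + 2*x + 14 is on top; that piece has area ∫[-3,3] (-x^2 + 9) dx = 36.

36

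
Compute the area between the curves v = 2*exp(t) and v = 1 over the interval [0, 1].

-3 + 2*exp(1)

On [0, 1], (2*exp(t)) - (1) = 2*exp(t) - 1 is ≥ 0 throughout, so the area is a single integral of |2*exp(t) - 1|.
∫[0,1] (2*exp(t) - 1) dt = -3 + 2*exp(1).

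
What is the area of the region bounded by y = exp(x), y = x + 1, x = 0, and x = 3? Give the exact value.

On [0, 3], (exp(x)) - (x + 1) = -x + exp(x) - 1 is ≥ 0 throughout, so the area is a single integral of |-x + exp(x) - 1|.
∫[0,3] (-x + exp(x) - 1) dx = -17/2 + exp(3).

-17/2 + exp(3)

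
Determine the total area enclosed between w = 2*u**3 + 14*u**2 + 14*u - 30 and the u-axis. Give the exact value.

The curve meets the u-axis where 2*u**3 + 14*u**2 + 14*u - 30 = 0, i.e. 2*(u - 1)*(u + 3)*(u + 5) = 0, at u = -5, -3, 1.
On [-5, -3] the curve lies above the axis; ∫[-5,-3] (2*u**3 + 14*u**2 + 14*u - 30) du = 40/3, giving area 40/3.
On [-3, 1] the curve lies below the axis; ∫[-3,1] (2*u**3 + 14*u**2 + 14*u - 30) du = -256/3, giving area 256/3.
Total area = 40/3 + 256/3 = 296/3.

296/3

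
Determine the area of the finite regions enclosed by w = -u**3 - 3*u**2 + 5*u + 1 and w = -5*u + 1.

Set the curves equal: -u**3 - 3*u**2 + 5*u + 1 = -5*u + 1, so -u**3 - 3*u**2 + 10*u = 0, which factors as -u*(u - 2)*(u + 5) = 0. The curves meet at u = -5, 0, 2.
On [-5, 0], w = -5*u + 1 is on top; that piece has area ∫[-5,0] (-(-u**3 - 3*u**2 + 10*u)) du = 375/4.
On [0, 2], w = -u**3 - 3*u**2 + 5*u + 1 is on top; that piece has area ∫[0,2] (-u**3 - 3*u**2 + 10*u) du = 8.
Total enclosed area = 375/4 + 8 = 407/4.

407/4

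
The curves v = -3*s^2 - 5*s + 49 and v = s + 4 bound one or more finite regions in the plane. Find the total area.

256

Set the curves equal: -3*s^2 - 5*s + 49 = s + 4, so -3*s^2 - 6*s + 45 = 0, which factors as -3*(s - 3)*(s + 5) = 0. The curves meet at s = -5, 3.
On [-5, 3], v = -3*s^2 - 5*s + 49 is on top; that piece has area ∫[-5,3] (-3*s^2 - 6*s + 45) ds = 256.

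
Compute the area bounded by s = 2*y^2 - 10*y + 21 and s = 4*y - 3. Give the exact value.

Both boundary curves give s as a function of y, so integrate with respect to y. Setting them equal: 2*y^2 - 14*y + 24 = 0, i.e. 2*(y - 4)*(y - 3) = 0, so they meet at y = 3, 4.
For y in [3, 4], s = 2*y^2 - 10*y + 21 is on the left; area = ∫[3,4] (-(2*y^2 - 14*y + 24)) dy = 1/3.

1/3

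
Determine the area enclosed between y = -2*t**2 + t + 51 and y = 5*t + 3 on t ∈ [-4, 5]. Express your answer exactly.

928/3

The difference (-2*t**2 + t + 51) - (5*t + 3) = -2*t**2 - 4*t + 48 changes sign at t = 4 inside [-4, 5], so split the integral there.
∫[-4,4] (-2*t**2 - 4*t + 48) dt = 896/3.
∫[4,5] (-2*t**2 - 4*t + 48) dt = -32/3; the area of that piece is 32/3.
Total area = 896/3 + 32/3 = 928/3.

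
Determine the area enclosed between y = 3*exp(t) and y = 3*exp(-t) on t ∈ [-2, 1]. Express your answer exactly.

The difference (3*exp(t)) - (3*exp(-t)) = 3*exp(t) - 3*exp(-t) changes sign at t = 0 inside [-2, 1], so split the integral there.
∫[-2,0] (3*exp(t) - 3*exp(-t)) dt = -3*exp(2) - 3*exp(-2) + 6; the area of that piece is -6 + 3*exp(-2) + 3*exp(2).
∫[0,1] (3*exp(t) - 3*exp(-t)) dt = -6 + 3*exp(-1) + 3*exp(1).
Total area = (-6 + 3*exp(-2) + 3*exp(2)) + (-6 + 3*exp(-1) + 3*exp(1)) = -12 + 3*exp(-2) + 3*exp(-1) + 3*exp(1) + 3*exp(2).

-12 + 3*exp(-2) + 3*exp(-1) + 3*exp(1) + 3*exp(2)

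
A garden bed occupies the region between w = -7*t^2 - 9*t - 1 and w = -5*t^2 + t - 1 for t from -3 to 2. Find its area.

The difference (-7*t^2 - 9*t - 1) - (-5*t^2 + t - 1) = -2*t^2 - 10*t changes sign at t = 0 inside [-3, 2], so split the integral there.
∫[-3,0] (-2*t^2 - 10*t) dt = 27.
∫[0,2] (-2*t^2 - 10*t) dt = -76/3; the area of that piece is 76/3.
Total area = 27 + 76/3 = 157/3.

157/3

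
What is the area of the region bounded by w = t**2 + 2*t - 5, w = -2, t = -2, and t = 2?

The difference (t**2 + 2*t - 5) - (-2) = t**2 + 2*t - 3 changes sign at t = 1 inside [-2, 2], so split the integral there.
∫[-2,1] (t**2 + 2*t - 3) dt = -9; the area of that piece is 9.
∫[1,2] (t**2 + 2*t - 3) dt = 7/3.
Total area = 9 + 7/3 = 34/3.

34/3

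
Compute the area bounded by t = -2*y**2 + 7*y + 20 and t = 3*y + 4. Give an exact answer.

72

Both boundary curves give t as a function of y, so integrate with respect to y. Setting them equal: -2*y**2 + 4*y + 16 = 0, i.e. -2*(y - 4)*(y + 2) = 0, so they meet at y = -2, 4.
For y in [-2, 4], t = -2*y**2 + 7*y + 20 is on the right; area = ∫[-2,4] (-2*y**2 + 4*y + 16) dy = 72.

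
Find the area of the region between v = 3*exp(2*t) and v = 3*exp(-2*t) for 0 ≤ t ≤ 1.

On [0, 1], (3*exp(2*t)) - (3*exp(-2*t)) = 3*exp(2*t) - 3*exp(-2*t) is ≥ 0 throughout, so the area is a single integral of |3*exp(2*t) - 3*exp(-2*t)|.
∫[0,1] (3*exp(2*t) - 3*exp(-2*t)) dt = -3 + 3*exp(-2)/2 + 3*exp(2)/2.

-3 + 3*exp(-2)/2 + 3*exp(2)/2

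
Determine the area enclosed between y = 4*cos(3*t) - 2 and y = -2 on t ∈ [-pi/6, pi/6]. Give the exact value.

On [-pi/6, pi/6], (4*cos(3*t) - 2) - (-2) = 4*cos(3*t) is ≥ 0 throughout, so the area is a single integral of |4*cos(3*t)|.
∫[-pi/6,pi/6] (4*cos(3*t)) dt = 8/3.

8/3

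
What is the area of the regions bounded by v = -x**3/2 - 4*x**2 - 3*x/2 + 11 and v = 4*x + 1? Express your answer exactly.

Set the curves equal: -x**3/2 - 4*x**2 - 3*x/2 + 11 = 4*x + 1, so -x**3/2 - 4*x**2 - 11*x/2 + 10 = 0, which factors as -(x - 1)*(x + 4)*(x + 5)/2 = 0. The curves meet at x = -5, -4, 1.
On [-5, -4], v = 4*x + 1 is on top; that piece has area ∫[-5,-4] (-(-x**3/2 - 4*x**2 - 11*x/2 + 10)) dx = 11/24.
On [-4, 1], v = -x**3/2 - 4*x**2 - 3*x/2 + 11 is on top; that piece has area ∫[-4,1] (-x**3/2 - 4*x**2 - 11*x/2 + 10) dx = 875/24.
Total enclosed area = 11/24 + 875/24 = 443/12.

443/12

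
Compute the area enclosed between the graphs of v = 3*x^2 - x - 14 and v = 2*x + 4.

125/2

Set the curves equal: 3*x^2 - x - 14 = 2*x + 4, so 3*x^2 - 3*x - 18 = 0, which factors as 3*(x - 3)*(x + 2) = 0. The curves meet at x = -2, 3.
On [-2, 3], v = 2*x + 4 is on top; that piece has area ∫[-2,3] (-(3*x^2 - 3*x - 18)) dx = 125/2.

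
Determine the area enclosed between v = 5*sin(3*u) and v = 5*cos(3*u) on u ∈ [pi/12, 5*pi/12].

On [pi/12, 5*pi/12], (5*sin(3*u)) - (5*cos(3*u)) = 5*sin(3*u) - 5*cos(3*u) is ≥ 0 throughout, so the area is a single integral of |5*sin(3*u) - 5*cos(3*u)|.
∫[pi/12,5*pi/12] (5*sin(3*u) - 5*cos(3*u)) du = 10*sqrt(2)/3.

10*sqrt(2)/3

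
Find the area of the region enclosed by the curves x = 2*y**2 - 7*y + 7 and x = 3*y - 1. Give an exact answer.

9

Both boundary curves give x as a function of y, so integrate with respect to y. Setting them equal: 2*y**2 - 10*y + 8 = 0, i.e. 2*(y - 4)*(y - 1) = 0, so they meet at y = 1, 4.
For y in [1, 4], x = 2*y**2 - 7*y + 7 is on the left; area = ∫[1,4] (-(2*y**2 - 10*y + 8)) dy = 9.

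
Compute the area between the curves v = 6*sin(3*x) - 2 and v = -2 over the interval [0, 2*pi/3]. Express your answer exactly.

8

The difference (6*sin(3*x) - 2) - (-2) = 6*sin(3*x) changes sign at x = pi/3 inside [0, 2*pi/3], so split the integral there.
∫[0,pi/3] (6*sin(3*x)) dx = 4.
∫[pi/3,2*pi/3] (6*sin(3*x)) dx = -4; the area of that piece is 4.
Total area = 4 + 4 = 8.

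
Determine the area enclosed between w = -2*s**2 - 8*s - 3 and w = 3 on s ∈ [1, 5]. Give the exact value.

On [1, 5], (-2*s**2 - 8*s - 3) - (3) = -2*s**2 - 8*s - 6 is ≤ 0 throughout, so the area is a single integral of |-2*s**2 - 8*s - 6|.
∫[1,5] (-2*s**2 - 8*s - 6) ds = -608/3; the area of that piece is 608/3.

608/3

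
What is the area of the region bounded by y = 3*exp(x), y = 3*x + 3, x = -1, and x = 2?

On [-1, 2], (3*exp(x)) - (3*x + 3) = -3*x + 3*exp(x) - 3 is ≥ 0 throughout, so the area is a single integral of |-3*x + 3*exp(x) - 3|.
∫[-1,2] (-3*x + 3*exp(x) - 3) dx = -27/2 - 3*exp(-1) + 3*exp(2).

-27/2 - 3*exp(-1) + 3*exp(2)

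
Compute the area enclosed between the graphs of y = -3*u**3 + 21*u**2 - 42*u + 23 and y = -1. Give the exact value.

Set the curves equal: -3*u**3 + 21*u**2 - 42*u + 23 = -1, so -3*u**3 + 21*u**2 - 42*u + 24 = 0, which factors as -3*(u - 4)*(u - 2)*(u - 1) = 0. The curves meet at u = 1, 2, 4.
On [1, 2], y = -1 is on top; that piece has area ∫[1,2] (-(-3*u**3 + 21*u**2 - 42*u + 24)) du = 5/4.
On [2, 4], y = -3*u**3 + 21*u**2 - 42*u + 23 is on top; that piece has area ∫[2,4] (-3*u**3 + 21*u**2 - 42*u + 24) du = 8.
Total enclosed area = 5/4 + 8 = 37/4.

37/4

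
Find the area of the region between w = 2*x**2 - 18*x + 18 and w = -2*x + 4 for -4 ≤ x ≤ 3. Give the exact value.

The difference (2*x**2 - 18*x + 18) - (-2*x + 4) = 2*x**2 - 16*x + 14 changes sign at x = 1 inside [-4, 3], so split the integral there.
∫[-4,1] (2*x**2 - 16*x + 14) dx = 700/3.
∫[1,3] (2*x**2 - 16*x + 14) dx = -56/3; the area of that piece is 56/3.
Total area = 700/3 + 56/3 = 252.

252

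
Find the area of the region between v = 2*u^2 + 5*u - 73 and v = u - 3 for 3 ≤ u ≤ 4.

94/3

On [3, 4], (2*u^2 + 5*u - 73) - (u - 3) = 2*u^2 + 4*u - 70 is ≤ 0 throughout, so the area is a single integral of |2*u^2 + 4*u - 70|.
∫[3,4] (2*u^2 + 4*u - 70) du = -94/3; the area of that piece is 94/3.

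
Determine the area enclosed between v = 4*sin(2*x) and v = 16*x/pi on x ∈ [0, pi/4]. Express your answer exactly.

On [0, pi/4], (4*sin(2*x)) - (16*x/pi) = -16*x/pi + 4*sin(2*x) is ≥ 0 throughout, so the area is a single integral of |-16*x/pi + 4*sin(2*x)|.
∫[0,pi/4] (-16*x/pi + 4*sin(2*x)) dx = 2 - pi/2.

2 - pi/2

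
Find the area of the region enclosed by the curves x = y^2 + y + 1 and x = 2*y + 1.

Both boundary curves give x as a function of y, so integrate with respect to y. Setting them equal: y^2 - y = 0, i.e. y*(y - 1) = 0, so they meet at y = 0, 1.
For y in [0, 1], x = y^2 + y + 1 is on the left; area = ∫[0,1] (-(y^2 - y)) dy = 1/6.

1/6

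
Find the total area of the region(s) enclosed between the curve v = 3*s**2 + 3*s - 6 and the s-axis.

27/2

The curve meets the s-axis where 3*s**2 + 3*s - 6 = 0, i.e. 3*(s - 1)*(s + 2) = 0, at s = -2, 1.
On [-2, 1] the curve lies below the axis; ∫[-2,1] (3*s**2 + 3*s - 6) ds = -27/2, giving area 27/2.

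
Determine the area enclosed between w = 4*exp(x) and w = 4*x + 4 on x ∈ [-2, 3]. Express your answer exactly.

On [-2, 3], (4*exp(x)) - (4*x + 4) = -4*x + 4*exp(x) - 4 is ≥ 0 throughout, so the area is a single integral of |-4*x + 4*exp(x) - 4|.
∫[-2,3] (-4*x + 4*exp(x) - 4) dx = -30 - 4*exp(-2) + 4*exp(3).

-30 - 4*exp(-2) + 4*exp(3)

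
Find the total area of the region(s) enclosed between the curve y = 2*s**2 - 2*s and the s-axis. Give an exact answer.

1/3

The curve meets the s-axis where 2*s**2 - 2*s = 0, i.e. 2*s*(s - 1) = 0, at s = 0, 1.
On [0, 1] the curve lies below the axis; ∫[0,1] (2*s**2 - 2*s) ds = -1/3, giving area 1/3.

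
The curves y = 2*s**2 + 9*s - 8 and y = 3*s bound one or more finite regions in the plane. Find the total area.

125/3

Set the curves equal: 2*s**2 + 9*s - 8 = 3*s, so 2*s**2 + 6*s - 8 = 0, which factors as 2*(s - 1)*(s + 4) = 0. The curves meet at s = -4, 1.
On [-4, 1], y = 3*s is on top; that piece has area ∫[-4,1] (-(2*s**2 + 6*s - 8)) ds = 125/3.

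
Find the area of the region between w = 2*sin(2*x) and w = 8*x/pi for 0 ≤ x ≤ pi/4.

1 - pi/4

On [0, pi/4], (2*sin(2*x)) - (8*x/pi) = -8*x/pi + 2*sin(2*x) is ≥ 0 throughout, so the area is a single integral of |-8*x/pi + 2*sin(2*x)|.
∫[0,pi/4] (-8*x/pi + 2*sin(2*x)) dx = 1 - pi/4.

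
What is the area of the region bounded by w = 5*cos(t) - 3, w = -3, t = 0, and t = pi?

10

The difference (5*cos(t) - 3) - (-3) = 5*cos(t) changes sign at t = pi/2 inside [0, pi], so split the integral there.
∫[0,pi/2] (5*cos(t)) dt = 5.
∫[pi/2,pi] (5*cos(t)) dt = -5; the area of that piece is 5.
Total area = 5 + 5 = 10.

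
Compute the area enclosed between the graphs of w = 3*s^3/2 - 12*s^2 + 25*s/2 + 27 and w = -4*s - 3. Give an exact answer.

443/4

Set the curves equal: 3*s^3/2 - 12*s^2 + 25*s/2 + 27 = -4*s - 3, so 3*s^3/2 - 12*s^2 + 33*s/2 + 30 = 0, which factors as 3*(s - 5)*(s - 4)*(s + 1)/2 = 0. The curves meet at s = -1, 4, 5.
On [-1, 4], w = 3*s^3/2 - 12*s^2 + 25*s/2 + 27 is on top; that piece has area ∫[-1,4] (3*s^3/2 - 12*s^2 + 33*s/2 + 30) ds = 875/8.
On [4, 5], w = -4*s - 3 is on top; that piece has area ∫[4,5] (-(3*s^3/2 - 12*s^2 + 33*s/2 + 30)) ds = 11/8.
Total enclosed area = 875/8 + 11/8 = 443/4.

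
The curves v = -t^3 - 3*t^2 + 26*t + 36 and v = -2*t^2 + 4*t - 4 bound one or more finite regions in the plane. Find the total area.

Set the curves equal: -t^3 - 3*t^2 + 26*t + 36 = -2*t^2 + 4*t - 4, so -t^3 - t^2 + 22*t + 40 = 0, which factors as -(t - 5)*(t + 2)*(t + 4) = 0. The curves meet at t = -4, -2, 5.
On [-4, -2], v = -2*t^2 + 4*t - 4 is on top; that piece has area ∫[-4,-2] (-(-t^3 - t^2 + 22*t + 40)) dt = 32/3.
On [-2, 5], v = -t^3 - 3*t^2 + 26*t + 36 is on top; that piece has area ∫[-2,5] (-t^3 - t^2 + 22*t + 40) dt = 3773/12.
Total enclosed area = 32/3 + 3773/12 = 3901/12.

3901/12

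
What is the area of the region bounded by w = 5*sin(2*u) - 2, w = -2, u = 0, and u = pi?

10

The difference (5*sin(2*u) - 2) - (-2) = 5*sin(2*u) changes sign at u = pi/2 inside [0, pi], so split the integral there.
∫[0,pi/2] (5*sin(2*u)) du = 5.
∫[pi/2,pi] (5*sin(2*u)) du = -5; the area of that piece is 5.
Total area = 5 + 5 = 10.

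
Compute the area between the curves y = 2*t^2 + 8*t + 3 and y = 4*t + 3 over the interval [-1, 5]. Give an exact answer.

404/3

The difference (2*t^2 + 8*t + 3) - (4*t + 3) = 2*t^2 + 4*t changes sign at t = 0 inside [-1, 5], so split the integral there.
∫[-1,0] (2*t^2 + 4*t) dt = -4/3; the area of that piece is 4/3.
∫[0,5] (2*t^2 + 4*t) dt = 400/3.
Total area = 4/3 + 400/3 = 404/3.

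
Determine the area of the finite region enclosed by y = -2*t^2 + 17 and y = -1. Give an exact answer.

72

Set the curves equal: -2*t^2 + 17 = -1, so -2*t^2 + 18 = 0, which factors as -2*(t - 3)*(t + 3) = 0. The curves meet at t = -3, 3.
On [-3, 3], y = -2*t^2 + 17 is on top; that piece has area ∫[-3,3] (-2*t^2 + 18) dt = 72.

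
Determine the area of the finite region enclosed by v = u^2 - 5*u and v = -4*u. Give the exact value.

1/6

Set the curves equal: u^2 - 5*u = -4*u, so u^2 - u = 0, which factors as u*(u - 1) = 0. The curves meet at u = 0, 1.
On [0, 1], v = -4*u is on top; that piece has area ∫[0,1] (-(u^2 - u)) du = 1/6.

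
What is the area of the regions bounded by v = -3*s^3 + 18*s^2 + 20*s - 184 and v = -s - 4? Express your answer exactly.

Set the curves equal: -3*s^3 + 18*s^2 + 20*s - 184 = -s - 4, so -3*s^3 + 18*s^2 + 21*s - 180 = 0, which factors as -3*(s - 5)*(s - 4)*(s + 3) = 0. The curves meet at s = -3, 4, 5.
On [-3, 4], v = -s - 4 is on top; that piece has area ∫[-3,4] (-(-3*s^3 + 18*s^2 + 21*s - 180)) ds = 3087/4.
On [4, 5], v = -3*s^3 + 18*s^2 + 20*s - 184 is on top; that piece has area ∫[4,5] (-3*s^3 + 18*s^2 + 21*s - 180) ds = 15/4.
Total enclosed area = 3087/4 + 15/4 = 1551/2.

1551/2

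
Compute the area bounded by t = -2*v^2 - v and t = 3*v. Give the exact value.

8/3

Both boundary curves give t as a function of v, so integrate with respect to v. Setting them equal: -2*v^2 - 4*v = 0, i.e. -2*v*(v + 2) = 0, so they meet at v = -2, 0.
For v in [-2, 0], t = -2*v^2 - v is on the right; area = ∫[-2,0] (-2*v^2 - 4*v) dv = 8/3.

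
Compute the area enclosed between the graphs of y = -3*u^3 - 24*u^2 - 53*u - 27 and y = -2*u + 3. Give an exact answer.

71/2

Set the curves equal: -3*u^3 - 24*u^2 - 53*u - 27 = -2*u + 3, so -3*u^3 - 24*u^2 - 51*u - 30 = 0, which factors as -3*(u + 1)*(u + 2)*(u + 5) = 0. The curves meet at u = -5, -2, -1.
On [-5, -2], y = -2*u + 3 is on top; that piece has area ∫[-5,-2] (-(-3*u^3 - 24*u^2 - 51*u - 30)) du = 135/4.
On [-2, -1], y = -3*u^3 - 24*u^2 - 53*u - 27 is on top; that piece has area ∫[-2,-1] (-3*u^3 - 24*u^2 - 51*u - 30) du = 7/4.
Total enclosed area = 135/4 + 7/4 = 71/2.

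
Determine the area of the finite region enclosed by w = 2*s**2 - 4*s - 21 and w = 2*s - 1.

343/3

Set the curves equal: 2*s**2 - 4*s - 21 = 2*s - 1, so 2*s**2 - 6*s - 20 = 0, which factors as 2*(s - 5)*(s + 2) = 0. The curves meet at s = -2, 5.
On [-2, 5], w = 2*s - 1 is on top; that piece has area ∫[-2,5] (-(2*s**2 - 6*s - 20)) ds = 343/3.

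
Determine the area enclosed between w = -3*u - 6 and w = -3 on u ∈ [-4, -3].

On [-4, -3], (-3*u - 6) - (-3) = -3*u - 3 is ≥ 0 throughout, so the area is a single integral of |-3*u - 3|.
∫[-4,-3] (-3*u - 3) du = 15/2.

15/2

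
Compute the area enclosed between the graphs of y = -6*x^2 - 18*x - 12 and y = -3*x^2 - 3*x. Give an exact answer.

Set the curves equal: -6*x^2 - 18*x - 12 = -3*x^2 - 3*x, so -3*x^2 - 15*x - 12 = 0, which factors as -3*(x + 1)*(x + 4) = 0. The curves meet at x = -4, -1.
On [-4, -1], y = -6*x^2 - 18*x - 12 is on top; that piece has area ∫[-4,-1] (-3*x^2 - 15*x - 12) dx = 27/2.

27/2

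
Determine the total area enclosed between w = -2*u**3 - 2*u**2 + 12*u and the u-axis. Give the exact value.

253/6

The curve meets the u-axis where -2*u**3 - 2*u**2 + 12*u = 0, i.e. -2*u*(u - 2)*(u + 3) = 0, at u = -3, 0, 2.
On [-3, 0] the curve lies below the axis; ∫[-3,0] (-2*u**3 - 2*u**2 + 12*u) du = -63/2, giving area 63/2.
On [0, 2] the curve lies above the axis; ∫[0,2] (-2*u**3 - 2*u**2 + 12*u) du = 32/3, giving area 32/3.
Total area = 63/2 + 32/3 = 253/6.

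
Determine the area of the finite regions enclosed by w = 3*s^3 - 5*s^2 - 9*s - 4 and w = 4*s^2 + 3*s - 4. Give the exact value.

Set the curves equal: 3*s^3 - 5*s^2 - 9*s - 4 = 4*s^2 + 3*s - 4, so 3*s^3 - 9*s^2 - 12*s = 0, which factors as 3*s*(s - 4)*(s + 1) = 0. The curves meet at s = -1, 0, 4.
On [-1, 0], w = 3*s^3 - 5*s^2 - 9*s - 4 is on top; that piece has area ∫[-1,0] (3*s^3 - 9*s^2 - 12*s) ds = 9/4.
On [0, 4], w = 4*s^2 + 3*s - 4 is on top; that piece has area ∫[0,4] (-(3*s^3 - 9*s^2 - 12*s)) ds = 96.
Total enclosed area = 9/4 + 96 = 393/4.

393/4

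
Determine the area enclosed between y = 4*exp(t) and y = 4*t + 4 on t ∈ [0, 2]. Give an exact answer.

On [0, 2], (4*exp(t)) - (4*t + 4) = -4*t + 4*exp(t) - 4 is ≥ 0 throughout, so the area is a single integral of |-4*t + 4*exp(t) - 4|.
∫[0,2] (-4*t + 4*exp(t) - 4) dt = -20 + 4*exp(2).

-20 + 4*exp(2)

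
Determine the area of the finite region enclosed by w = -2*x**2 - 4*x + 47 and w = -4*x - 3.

Set the curves equal: -2*x**2 - 4*x + 47 = -4*x - 3, so -2*x**2 + 50 = 0, which factors as -2*(x - 5)*(x + 5) = 0. The curves meet at x = -5, 5.
On [-5, 5], w = -2*x**2 - 4*x + 47 is on top; that piece has area ∫[-5,5] (-2*x**2 + 50) dx = 1000/3.

1000/3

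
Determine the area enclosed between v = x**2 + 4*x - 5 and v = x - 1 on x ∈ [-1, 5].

The difference (x**2 + 4*x - 5) - (x - 1) = x**2 + 3*x - 4 changes sign at x = 1 inside [-1, 5], so split the integral there.
∫[-1,1] (x**2 + 3*x - 4) dx = -22/3; the area of that piece is 22/3.
∫[1,5] (x**2 + 3*x - 4) dx = 184/3.
Total area = 22/3 + 184/3 = 206/3.

206/3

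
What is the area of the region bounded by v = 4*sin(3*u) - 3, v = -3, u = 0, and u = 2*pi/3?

16/3

The difference (4*sin(3*u) - 3) - (-3) = 4*sin(3*u) changes sign at u = pi/3 inside [0, 2*pi/3], so split the integral there.
∫[0,pi/3] (4*sin(3*u)) du = 8/3.
∫[pi/3,2*pi/3] (4*sin(3*u)) du = -8/3; the area of that piece is 8/3.
Total area = 8/3 + 8/3 = 16/3.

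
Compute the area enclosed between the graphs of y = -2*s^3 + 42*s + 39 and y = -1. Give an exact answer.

999/2

Set the curves equal: -2*s^3 + 42*s + 39 = -1, so -2*s^3 + 42*s + 40 = 0, which factors as -2*(s - 5)*(s + 1)*(s + 4) = 0. The curves meet at s = -4, -1, 5.
On [-4, -1], y = -1 is on top; that piece has area ∫[-4,-1] (-(-2*s^3 + 42*s + 40)) ds = 135/2.
On [-1, 5], y = -2*s^3 + 42*s + 39 is on top; that piece has area ∫[-1,5] (-2*s^3 + 42*s + 40) ds = 432.
Total enclosed area = 135/2 + 432 = 999/2.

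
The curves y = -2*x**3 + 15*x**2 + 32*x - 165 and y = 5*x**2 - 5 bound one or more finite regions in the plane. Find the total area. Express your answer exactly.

5137/6

Set the curves equal: -2*x**3 + 15*x**2 + 32*x - 165 = 5*x**2 - 5, so -2*x**3 + 10*x**2 + 32*x - 160 = 0, which factors as -2*(x - 5)*(x - 4)*(x + 4) = 0. The curves meet at x = -4, 4, 5.
On [-4, 4], y = 5*x**2 - 5 is on top; that piece has area ∫[-4,4] (-(-2*x**3 + 10*x**2 + 32*x - 160)) dx = 2560/3.
On [4, 5], y = -2*x**3 + 15*x**2 + 32*x - 165 is on top; that piece has area ∫[4,5] (-2*x**3 + 10*x**2 + 32*x - 160) dx = 17/6.
Total enclosed area = 2560/3 + 17/6 = 5137/6.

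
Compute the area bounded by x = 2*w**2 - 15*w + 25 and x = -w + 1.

Both boundary curves give x as a function of w, so integrate with respect to w. Setting them equal: 2*w**2 - 14*w + 24 = 0, i.e. 2*(w - 4)*(w - 3) = 0, so they meet at w = 3, 4.
For w in [3, 4], x = 2*w**2 - 15*w + 25 is on the left; area = ∫[3,4] (-(2*w**2 - 14*w + 24)) dw = 1/3.

1/3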